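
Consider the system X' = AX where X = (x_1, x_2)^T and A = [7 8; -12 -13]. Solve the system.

Coefficient matrix A = [[7, 8], [-12, -13]].
Characteristic polynomial det(A - λI) = λ^2 + 6λ + 5 = 0.
Eigenvalues λ = -5, -1.
For λ=-5: (A-λI) row 1 is [12, 8], so an eigenvector is (2, -3).
For λ=-1: (A-λI) row 1 is [8, 8], so an eigenvector is (-1, 1).
General solution: c_1e^(-5t)(2,-3) + c_2e^(-t)(-1,1).

x_1(t) = 2c_1e^(-5t) - c_2e^(-t), x_2(t) = -3c_1e^(-5t) + c_2e^(-t)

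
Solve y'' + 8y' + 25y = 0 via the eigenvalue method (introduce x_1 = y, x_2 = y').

y(t) = c_1e^(-4t)cos(3t) + c_2e^(-4t)sin(3t)

Let x_1 = y, x_2 = y'. Then x_1' = x_2 and x_2' = -25x_1 - 8x_2.
A = [[0,1],[-25,-8]]; det(A-λI) = λ^2 + 8λ + 25.
Eigenvalues λ = -4 ± 3i.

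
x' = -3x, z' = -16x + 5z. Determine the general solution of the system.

Coefficient matrix A = [[-3, 0], [-16, 5]].
Characteristic polynomial det(A - λI) = λ^2 - 2λ - 15 = 0.
Eigenvalues λ = 5, -3.
For λ=5: (A-λI) row 1 is [-8, 0], so an eigenvector is (0, 1).
For λ=-3: (A-λI) row 2 is [-16, 8], so an eigenvector is (1, 2).
General solution: c_1e^(5t)(0,1) + c_2e^(-3t)(1,2).

x(t) = c_2e^(-3t), z(t) = c_1e^(5t) + 2c_2e^(-3t)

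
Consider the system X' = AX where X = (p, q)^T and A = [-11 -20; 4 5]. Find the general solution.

Coefficient matrix A = [[-11, -20], [4, 5]].
Characteristic polynomial det(A - λI) = λ^2 + 6λ + 25 = 0.
Eigenvalues λ = -3 ± 4i (complex conjugate pair).
For λ=-3+4i: an eigenvector is (1,0) - i(-2,1) = (1 + 2i, 0 - i).
A real fundamental pair from Re and Im of e^((-3+4i)t)v: X_1 = e^(-3t)(cos(4t)·(1,0) + sin(4t)·(-2,1)), X_2 = e^(-3t)(sin(4t)·(1,0) - cos(4t)·(-2,1)).
General solution: C_1X_1 + C_2X_2.

p(t) = -2C_1e^(-3t)sin(4t) + C_1e^(-3t)cos(4t) + C_2e^(-3t)sin(4t) + 2C_2e^(-3t)cos(4t), q(t) = C_1e^(-3t)sin(4t) - C_2e^(-3t)cos(4t)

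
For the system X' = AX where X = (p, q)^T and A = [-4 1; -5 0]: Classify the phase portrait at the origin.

stable spiral

A = [[-4,1],[-5,0]]; det(A-λI) = λ^2 + 4λ + 5.
λ = -2 ± i: negative real part.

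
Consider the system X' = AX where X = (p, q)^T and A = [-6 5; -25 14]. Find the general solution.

Coefficient matrix A = [[-6, 5], [-25, 14]].
Characteristic polynomial det(A - λI) = λ^2 - 8λ + 41 = 0.
Eigenvalues λ = 4 ± 5i (complex conjugate pair).
For λ=4+5i: an eigenvector is (1,2) - i(0,-1) = (1, 2 + i).
A real fundamental pair from Re and Im of e^((4+5i)t)v: X_1 = e^(4t)(cos(5t)·(1,2) + sin(5t)·(0,-1)), X_2 = e^(4t)(sin(5t)·(1,2) - cos(5t)·(0,-1)).
General solution: c_1X_1 + c_2X_2.

p(t) = c_1e^(4t)cos(5t) + c_2e^(4t)sin(5t), q(t) = -c_1e^(4t)sin(5t) + 2c_1e^(4t)cos(5t) + 2c_2e^(4t)sin(5t) + c_2e^(4t)cos(5t)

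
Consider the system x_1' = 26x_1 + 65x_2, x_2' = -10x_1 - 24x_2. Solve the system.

x_1(t) = -3C_1e^(t)sin(5t) + 2C_1e^(t)cos(5t) + 2C_2e^(t)sin(5t) + 3C_2e^(t)cos(5t), x_2(t) = C_1e^(t)sin(5t) - C_1e^(t)cos(5t) - C_2e^(t)sin(5t) - C_2e^(t)cos(5t)

Coefficient matrix A = [[26, 65], [-10, -24]].
Characteristic polynomial det(A - λI) = λ^2 - 2λ + 26 = 0.
Eigenvalues λ = 1 ± 5i (complex conjugate pair).
For λ=1+5i: an eigenvector is (2,-1) - i(-3,1) = (2 + 3i, -1 - i).
A real fundamental pair from Re and Im of e^((1+5i)t)v: X_1 = e^(t)(cos(5t)·(2,-1) + sin(5t)·(-3,1)), X_2 = e^(t)(sin(5t)·(2,-1) - cos(5t)·(-3,1)).
General solution: C_1X_1 + C_2X_2.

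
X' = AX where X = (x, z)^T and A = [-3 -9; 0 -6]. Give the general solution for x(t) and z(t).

Coefficient matrix A = [[-3, -9], [0, -6]].
Characteristic polynomial det(A - λI) = λ^2 + 9λ + 18 = 0.
Eigenvalues λ = -6, -3.
For λ=-6: (A-λI) row 1 is [3, -9], so an eigenvector is (-3, -1).
For λ=-3: (A-λI) row 1 is [0, -9], so an eigenvector is (1, 0).
General solution: K_1e^(-6t)(-3,-1) + K_2e^(-3t)(1,0).

x(t) = -3K_1e^(-6t) + K_2e^(-3t), z(t) = -K_1e^(-6t)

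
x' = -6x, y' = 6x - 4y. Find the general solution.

Coefficient matrix A = [[-6, 0], [6, -4]].
Characteristic polynomial det(A - λI) = λ^2 + 10λ + 24 = 0.
Eigenvalues λ = -4, -6.
For λ=-4: (A-λI) row 1 is [-2, 0], so an eigenvector is (0, 1).
For λ=-6: (A-λI) row 2 is [6, 2], so an eigenvector is (-1, 3).
General solution: c_1e^(-4t)(0,1) + c_2e^(-6t)(-1,3).

x(t) = -c_2e^(-6t), y(t) = c_1e^(-4t) + 3c_2e^(-6t)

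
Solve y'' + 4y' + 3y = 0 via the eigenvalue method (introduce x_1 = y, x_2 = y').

Let x_1 = y, x_2 = y'. Then x_1' = x_2 and x_2' = -3x_1 - 4x_2.
A = [[0,1],[-3,-4]]; det(A-λI) = λ^2 + 4λ + 3.
Eigenvalues λ = -1, -3 with eigenvectors (1,-1), (1,-3).

y(t) = K_1e^(-t) + K_2e^(-3t)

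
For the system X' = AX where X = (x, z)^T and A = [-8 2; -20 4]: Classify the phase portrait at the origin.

stable spiral

A = [[-8,2],[-20,4]]; det(A-λI) = λ^2 + 4λ + 8.
λ = -2 ± 2i: negative real part.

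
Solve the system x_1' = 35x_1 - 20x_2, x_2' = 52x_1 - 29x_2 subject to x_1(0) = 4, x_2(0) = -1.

x_1(t) = 37e^(3t)sin(4t) + 4e^(3t)cos(4t), x_2(t) = 60e^(3t)sin(4t) - e^(3t)cos(4t)

Coefficient matrix A = [[35, -20], [52, -29]].
Characteristic polynomial det(A - λI) = λ^2 - 6λ + 25 = 0.
Eigenvalues λ = 3 ± 4i (complex conjugate pair).
For λ=3+4i: an eigenvector is (1,2) - i(-2,-3) = (1 + 2i, 2 + 3i).
A real fundamental pair from Re and Im of e^((3+4i)t)v: X_1 = e^(3t)(cos(4t)·(1,2) + sin(4t)·(-2,-3)), X_2 = e^(3t)(sin(4t)·(1,2) - cos(4t)·(-2,-3)).
General solution: c_1X_1 + c_2X_2.
Applying x_1(0)=4, x_2(0)=-1 gives c_1=-14, c_2=9.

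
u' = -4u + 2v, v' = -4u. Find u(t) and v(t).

u(t) = C_1e^(-2t)cos(2t) + C_2e^(-2t)sin(2t), v(t) = -C_1e^(-2t)sin(2t) + C_1e^(-2t)cos(2t) + C_2e^(-2t)sin(2t) + C_2e^(-2t)cos(2t)

Coefficient matrix A = [[-4, 2], [-4, 0]].
Characteristic polynomial det(A - λI) = λ^2 + 4λ + 8 = 0.
Eigenvalues λ = -2 ± 2i (complex conjugate pair).
For λ=-2+2i: an eigenvector is (1,1) - i(0,-1) = (1, 1 + i).
A real fundamental pair from Re and Im of e^((-2+2i)t)v: X_1 = e^(-2t)(cos(2t)·(1,1) + sin(2t)·(0,-1)), X_2 = e^(-2t)(sin(2t)·(1,1) - cos(2t)·(0,-1)).
General solution: C_1X_1 + C_2X_2.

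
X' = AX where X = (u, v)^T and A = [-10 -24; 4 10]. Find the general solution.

Coefficient matrix A = [[-10, -24], [4, 10]].
Characteristic polynomial det(A - λI) = λ^2 - 4 = 0.
Eigenvalues λ = -2, 2.
For λ=-2: (A-λI) row 1 is [-8, -24], so an eigenvector is (-3, 1).
For λ=2: (A-λI) row 1 is [-12, -24], so an eigenvector is (2, -1).
General solution: K_1e^(-2t)(-3,1) + K_2e^(2t)(2,-1).

u(t) = -3K_1e^(-2t) + 2K_2e^(2t), v(t) = K_1e^(-2t) - K_2e^(2t)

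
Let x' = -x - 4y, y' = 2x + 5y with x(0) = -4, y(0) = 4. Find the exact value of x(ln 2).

-32

A = [[-1,-4],[2,5]]; eigenvalues λ = 1, 3.
Eigenvectors: (-2,1) for λ=1, (1,-1) for λ=3.
From the initial condition, c_1 = 0, c_2 = -4.
x(ln 2) = (0)(2^1)(-2) + (-4)(2^3)(1) = -32.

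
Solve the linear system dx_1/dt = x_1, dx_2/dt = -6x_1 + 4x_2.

x_1(t) = -K_2e^(t), x_2(t) = -K_1e^(4t) - 2K_2e^(t)

Coefficient matrix A = [[1, 0], [-6, 4]].
Characteristic polynomial det(A - λI) = λ^2 - 5λ + 4 = 0.
Eigenvalues λ = 4, 1.
For λ=4: (A-λI) row 1 is [-3, 0], so an eigenvector is (0, -1).
For λ=1: (A-λI) row 2 is [-6, 3], so an eigenvector is (-1, -2).
General solution: K_1e^(4t)(0,-1) + K_2e^(t)(-1,-2).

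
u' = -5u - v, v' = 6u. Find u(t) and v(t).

Coefficient matrix A = [[-5, -1], [6, 0]].
Characteristic polynomial det(A - λI) = λ^2 + 5λ + 6 = 0.
Eigenvalues λ = -2, -3.
For λ=-2: (A-λI) row 1 is [-3, -1], so an eigenvector is (1, -3).
For λ=-3: (A-λI) row 1 is [-2, -1], so an eigenvector is (1, -2).
General solution: c_1e^(-2t)(1,-3) + c_2e^(-3t)(1,-2).

u(t) = c_1e^(-2t) + c_2e^(-3t), v(t) = -3c_1e^(-2t) - 2c_2e^(-3t)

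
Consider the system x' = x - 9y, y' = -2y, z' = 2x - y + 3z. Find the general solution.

Coefficient matrix A = [[1, -9, 0], [0, -2, 0], [2, -1, 3]].
det(A - λI) = 0 gives eigenvalues λ = 1, -2, 3.
For λ=1: eigenvector (1,0,-1).
For λ=-2: eigenvector (3,1,-1).
For λ=3: eigenvector (0,0,1).
General solution: C_1e^(t)(1,0,-1) + C_2e^(-2t)(3,1,-1) + C_3e^(3t)(0,0,1).

x(t) = C_1e^(t) + 3C_2e^(-2t), y(t) = C_2e^(-2t), z(t) = -C_1e^(t) - C_2e^(-2t) + C_3e^(3t)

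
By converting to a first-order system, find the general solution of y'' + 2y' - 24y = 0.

Let x_1 = y, x_2 = y'. Then x_1' = x_2 and x_2' = 24x_1 - 2x_2.
A = [[0,1],[24,-2]]; det(A-λI) = λ^2 + 2λ - 24.
Eigenvalues λ = 4, -6 with eigenvectors (1,4), (1,-6).

y(t) = c_1e^(4t) + c_2e^(-6t)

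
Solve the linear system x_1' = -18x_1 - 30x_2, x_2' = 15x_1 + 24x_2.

x_1(t) = C_1e^(3t)sin(3t) - 3C_1e^(3t)cos(3t) - 3C_2e^(3t)sin(3t) - C_2e^(3t)cos(3t), x_2(t) = -C_1e^(3t)sin(3t) + 2C_1e^(3t)cos(3t) + 2C_2e^(3t)sin(3t) + C_2e^(3t)cos(3t)

Coefficient matrix A = [[-18, -30], [15, 24]].
Characteristic polynomial det(A - λI) = λ^2 - 6λ + 18 = 0.
Eigenvalues λ = 3 ± 3i (complex conjugate pair).
For λ=3+3i: an eigenvector is (-3,2) - i(1,-1) = (-3 - i, 2 + i).
A real fundamental pair from Re and Im of e^((3+3i)t)v: X_1 = e^(3t)(cos(3t)·(-3,2) + sin(3t)·(1,-1)), X_2 = e^(3t)(sin(3t)·(-3,2) - cos(3t)·(1,-1)).
General solution: C_1X_1 + C_2X_2.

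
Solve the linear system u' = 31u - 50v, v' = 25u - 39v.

Coefficient matrix A = [[31, -50], [25, -39]].
Characteristic polynomial det(A - λI) = λ^2 + 8λ + 41 = 0.
Eigenvalues λ = -4 ± 5i (complex conjugate pair).
For λ=-4+5i: an eigenvector is (1,1) - i(-3,-2) = (1 + 3i, 1 + 2i).
A real fundamental pair from Re and Im of e^((-4+5i)t)v: X_1 = e^(-4t)(cos(5t)·(1,1) + sin(5t)·(-3,-2)), X_2 = e^(-4t)(sin(5t)·(1,1) - cos(5t)·(-3,-2)).
General solution: K_1X_1 + K_2X_2.

u(t) = -3K_1e^(-4t)sin(5t) + K_1e^(-4t)cos(5t) + K_2e^(-4t)sin(5t) + 3K_2e^(-4t)cos(5t), v(t) = -2K_1e^(-4t)sin(5t) + K_1e^(-4t)cos(5t) + K_2e^(-4t)sin(5t) + 2K_2e^(-4t)cos(5t)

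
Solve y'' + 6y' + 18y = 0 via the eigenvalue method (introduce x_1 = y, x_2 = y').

Let x_1 = y, x_2 = y'. Then x_1' = x_2 and x_2' = -18x_1 - 6x_2.
A = [[0,1],[-18,-6]]; det(A-λI) = λ^2 + 6λ + 18.
Eigenvalues λ = -3 ± 3i.

y(t) = K_1e^(-3t)cos(3t) + K_2e^(-3t)sin(3t)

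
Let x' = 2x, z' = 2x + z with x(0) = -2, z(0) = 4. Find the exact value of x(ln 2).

-8

A = [[2,0],[2,1]]; eigenvalues λ = 2, 1.
Eigenvectors: (1,2) for λ=2, (0,1) for λ=1.
From the initial condition, c_1 = -2, c_2 = 8.
x(ln 2) = (-2)(2^2)(1) + (8)(2^1)(0) = -8.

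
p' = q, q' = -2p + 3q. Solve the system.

p(t) = -c_1e^(2t) + c_2e^(t), q(t) = -2c_1e^(2t) + c_2e^(t)

Coefficient matrix A = [[0, 1], [-2, 3]].
Characteristic polynomial det(A - λI) = λ^2 - 3λ + 2 = 0.
Eigenvalues λ = 2, 1.
For λ=2: (A-λI) row 1 is [-2, 1], so an eigenvector is (-1, -2).
For λ=1: (A-λI) row 1 is [-1, 1], so an eigenvector is (1, 1).
General solution: c_1e^(2t)(-1,-2) + c_2e^(t)(1,1).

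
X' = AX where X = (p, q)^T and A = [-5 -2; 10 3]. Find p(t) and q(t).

Coefficient matrix A = [[-5, -2], [10, 3]].
Characteristic polynomial det(A - λI) = λ^2 + 2λ + 5 = 0.
Eigenvalues λ = -1 ± 2i (complex conjugate pair).
For λ=-1+2i: an eigenvector is (0,1) - i(-1,2) = (0 + i, 1 - 2i).
A real fundamental pair from Re and Im of e^((-1+2i)t)v: X_1 = e^(-t)(cos(2t)·(0,1) + sin(2t)·(-1,2)), X_2 = e^(-t)(sin(2t)·(0,1) - cos(2t)·(-1,2)).
General solution: C_1X_1 + C_2X_2.

p(t) = -C_1e^(-t)sin(2t) + C_2e^(-t)cos(2t), q(t) = 2C_1e^(-t)sin(2t) + C_1e^(-t)cos(2t) + C_2e^(-t)sin(2t) - 2C_2e^(-t)cos(2t)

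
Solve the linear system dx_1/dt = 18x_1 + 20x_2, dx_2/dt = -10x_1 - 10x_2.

Coefficient matrix A = [[18, 20], [-10, -10]].
Characteristic polynomial det(A - λI) = λ^2 - 8λ + 20 = 0.
Eigenvalues λ = 4 ± 2i (complex conjugate pair).
For λ=4+2i: an eigenvector is (3,-2) - i(1,-1) = (3 - i, -2 + i).
A real fundamental pair from Re and Im of e^((4+2i)t)v: X_1 = e^(4t)(cos(2t)·(3,-2) + sin(2t)·(1,-1)), X_2 = e^(4t)(sin(2t)·(3,-2) - cos(2t)·(1,-1)).
General solution: K_1X_1 + K_2X_2.

x_1(t) = K_1e^(4t)sin(2t) + 3K_1e^(4t)cos(2t) + 3K_2e^(4t)sin(2t) - K_2e^(4t)cos(2t), x_2(t) = -K_1e^(4t)sin(2t) - 2K_1e^(4t)cos(2t) - 2K_2e^(4t)sin(2t) + K_2e^(4t)cos(2t)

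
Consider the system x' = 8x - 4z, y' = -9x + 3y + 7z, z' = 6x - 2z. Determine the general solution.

x(t) = c_1e^(4t) + 2c_3e^(2t), y(t) = -2c_1e^(4t) + c_2e^(3t) - 3c_3e^(2t), z(t) = c_1e^(4t) + 3c_3e^(2t)

Coefficient matrix A = [[8, 0, -4], [-9, 3, 7], [6, 0, -2]].
det(A - λI) = 0 gives eigenvalues λ = 4, 3, 2.
For λ=4: eigenvector (1,-2,1).
For λ=3: eigenvector (0,1,0).
For λ=2: eigenvector (2,-3,3).
General solution: c_1e^(4t)(1,-2,1) + c_2e^(3t)(0,1,0) + c_3e^(2t)(2,-3,3).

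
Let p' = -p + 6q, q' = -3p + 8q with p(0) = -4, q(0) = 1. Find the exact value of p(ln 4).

A = [[-1,6],[-3,8]]; eigenvalues λ = 2, 5.
Eigenvectors: (2,1) for λ=2, (1,1) for λ=5.
From the initial condition, c_1 = -5, c_2 = 6.
p(ln 4) = (-5)(4^2)(2) + (6)(4^5)(1) = 5984.

5984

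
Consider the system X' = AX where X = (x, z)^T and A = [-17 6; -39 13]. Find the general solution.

Coefficient matrix A = [[-17, 6], [-39, 13]].
Characteristic polynomial det(A - λI) = λ^2 + 4λ + 13 = 0.
Eigenvalues λ = -2 ± 3i (complex conjugate pair).
For λ=-2+3i: an eigenvector is (1,3) - i(1,2) = (1 - i, 3 - 2i).
A real fundamental pair from Re and Im of e^((-2+3i)t)v: X_1 = e^(-2t)(cos(3t)·(1,3) + sin(3t)·(1,2)), X_2 = e^(-2t)(sin(3t)·(1,3) - cos(3t)·(1,2)).
General solution: K_1X_1 + K_2X_2.

x(t) = K_1e^(-2t)sin(3t) + K_1e^(-2t)cos(3t) + K_2e^(-2t)sin(3t) - K_2e^(-2t)cos(3t), z(t) = 2K_1e^(-2t)sin(3t) + 3K_1e^(-2t)cos(3t) + 3K_2e^(-2t)sin(3t) - 2K_2e^(-2t)cos(3t)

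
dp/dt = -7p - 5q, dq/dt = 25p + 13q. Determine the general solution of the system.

Coefficient matrix A = [[-7, -5], [25, 13]].
Characteristic polynomial det(A - λI) = λ^2 - 6λ + 34 = 0.
Eigenvalues λ = 3 ± 5i (complex conjugate pair).
For λ=3+5i: an eigenvector is (1,-2) - i(0,1) = (1, -2 - i).
A real fundamental pair from Re and Im of e^((3+5i)t)v: X_1 = e^(3t)(cos(5t)·(1,-2) + sin(5t)·(0,1)), X_2 = e^(3t)(sin(5t)·(1,-2) - cos(5t)·(0,1)).
General solution: c_1X_1 + c_2X_2.

p(t) = c_1e^(3t)cos(5t) + c_2e^(3t)sin(5t), q(t) = c_1e^(3t)sin(5t) - 2c_1e^(3t)cos(5t) - 2c_2e^(3t)sin(5t) - c_2e^(3t)cos(5t)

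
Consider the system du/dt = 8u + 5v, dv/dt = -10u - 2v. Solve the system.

u(t) = c_1e^(3t)sin(5t) - c_2e^(3t)cos(5t), v(t) = -c_1e^(3t)sin(5t) + c_1e^(3t)cos(5t) + c_2e^(3t)sin(5t) + c_2e^(3t)cos(5t)

Coefficient matrix A = [[8, 5], [-10, -2]].
Characteristic polynomial det(A - λI) = λ^2 - 6λ + 34 = 0.
Eigenvalues λ = 3 ± 5i (complex conjugate pair).
For λ=3+5i: an eigenvector is (0,1) - i(1,-1) = (0 - i, 1 + i).
A real fundamental pair from Re and Im of e^((3+5i)t)v: X_1 = e^(3t)(cos(5t)·(0,1) + sin(5t)·(1,-1)), X_2 = e^(3t)(sin(5t)·(0,1) - cos(5t)·(1,-1)).
General solution: c_1X_1 + c_2X_2.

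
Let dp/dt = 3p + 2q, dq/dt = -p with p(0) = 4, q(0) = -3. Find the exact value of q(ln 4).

A = [[3,2],[-1,0]]; eigenvalues λ = 2, 1.
Eigenvectors: (-2,1) for λ=2, (-1,1) for λ=1.
From the initial condition, c_1 = -1, c_2 = -2.
q(ln 4) = (-1)(4^2)(1) + (-2)(4^1)(1) = -24.

-24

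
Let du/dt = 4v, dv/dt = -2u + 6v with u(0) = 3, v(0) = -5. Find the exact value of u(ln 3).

A = [[0,4],[-2,6]]; eigenvalues λ = 4, 2.
Eigenvectors: (1,1) for λ=4, (2,1) for λ=2.
From the initial condition, c_1 = -13, c_2 = 8.
u(ln 3) = (-13)(3^4)(1) + (8)(3^2)(2) = -909.

-909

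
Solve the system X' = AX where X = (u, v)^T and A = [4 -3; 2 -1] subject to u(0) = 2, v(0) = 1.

Coefficient matrix A = [[4, -3], [2, -1]].
Characteristic polynomial det(A - λI) = λ^2 - 3λ + 2 = 0.
Eigenvalues λ = 1, 2.
For λ=1: (A-λI) row 1 is [3, -3], so an eigenvector is (-1, -1).
For λ=2: (A-λI) row 1 is [2, -3], so an eigenvector is (3, 2).
General solution: C_1e^(t)(-1,-1) + C_2e^(2t)(3,2).
Applying u(0)=2, v(0)=1 gives C_1=1, C_2=1.

u(t) = 3e^(2t) - e^(t), v(t) = 2e^(2t) - e^(t)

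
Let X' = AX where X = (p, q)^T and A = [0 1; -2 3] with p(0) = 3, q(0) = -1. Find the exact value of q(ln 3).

A = [[0,1],[-2,3]]; eigenvalues λ = 1, 2.
Eigenvectors: (-1,-1) for λ=1, (1,2) for λ=2.
From the initial condition, c_1 = -7, c_2 = -4.
q(ln 3) = (-7)(3^1)(-1) + (-4)(3^2)(2) = -51.

-51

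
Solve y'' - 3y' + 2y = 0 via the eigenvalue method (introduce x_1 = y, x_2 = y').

y(t) = K_1e^(2t) + K_2e^(t)

Let x_1 = y, x_2 = y'. Then x_1' = x_2 and x_2' = -2x_1 + 3x_2.
A = [[0,1],[-2,3]]; det(A-λI) = λ^2 - 3λ + 2.
Eigenvalues λ = 2, 1 with eigenvectors (1,2), (1,1).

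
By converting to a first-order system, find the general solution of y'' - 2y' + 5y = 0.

Let x_1 = y, x_2 = y'. Then x_1' = x_2 and x_2' = -5x_1 + 2x_2.
A = [[0,1],[-5,2]]; det(A-λI) = λ^2 - 2λ + 5.
Eigenvalues λ = 1 ± 2i.

y(t) = c_1e^(t)cos(2t) + c_2e^(t)sin(2t)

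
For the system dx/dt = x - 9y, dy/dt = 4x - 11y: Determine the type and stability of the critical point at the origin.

A = [[1,-9],[4,-11]]; det(A-λI) = λ^2 + 10λ + 25.
repeated λ = -5 with a single eigenvector.

stable improper node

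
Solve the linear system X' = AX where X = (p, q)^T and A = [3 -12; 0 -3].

p(t) = c_1e^(3t) - 2c_2e^(-3t), q(t) = -c_2e^(-3t)

Coefficient matrix A = [[3, -12], [0, -3]].
Characteristic polynomial det(A - λI) = λ^2 - 9 = 0.
Eigenvalues λ = 3, -3.
For λ=3: (A-λI) row 1 is [0, -12], so an eigenvector is (1, 0).
For λ=-3: (A-λI) row 1 is [6, -12], so an eigenvector is (-2, -1).
General solution: c_1e^(3t)(1,0) + c_2e^(-3t)(-2,-1).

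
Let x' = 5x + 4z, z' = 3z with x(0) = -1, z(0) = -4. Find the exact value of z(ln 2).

A = [[5,4],[0,3]]; eigenvalues λ = 5, 3.
Eigenvectors: (-1,0) for λ=5, (2,-1) for λ=3.
From the initial condition, c_1 = 9, c_2 = 4.
z(ln 2) = (9)(2^5)(0) + (4)(2^3)(-1) = -32.

-32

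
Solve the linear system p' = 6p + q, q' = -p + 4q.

Coefficient matrix A = [[6, 1], [-1, 4]].
Characteristic polynomial det(A - λI) = λ^2 - 10λ + 25 = 0.
Single eigenvalue λ = 5 with algebraic multiplicity 2.
Eigenvector v = (-1,1); generalized eigenvector w with (A-λI)w=v is (2,-3).
General solution: e^(5t)[C_1·v + C_2·(t·v + w)].

p(t) = -C_1e^(5t) - C_2te^(5t) + 2C_2e^(5t), q(t) = C_1e^(5t) + C_2te^(5t) - 3C_2e^(5t)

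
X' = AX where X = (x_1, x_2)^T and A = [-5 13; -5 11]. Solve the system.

Coefficient matrix A = [[-5, 13], [-5, 11]].
Characteristic polynomial det(A - λI) = λ^2 - 6λ + 10 = 0.
Eigenvalues λ = 3 ± i (complex conjugate pair).
For λ=3+i: an eigenvector is (3,2) - i(2,1) = (3 - 2i, 2 - i).
A real fundamental pair from Re and Im of e^((3+i)t)v: X_1 = e^(3t)(cos(t)·(3,2) + sin(t)·(2,1)), X_2 = e^(3t)(sin(t)·(3,2) - cos(t)·(2,1)).
General solution: c_1X_1 + c_2X_2.

x_1(t) = 2c_1e^(3t)sin(t) + 3c_1e^(3t)cos(t) + 3c_2e^(3t)sin(t) - 2c_2e^(3t)cos(t), x_2(t) = c_1e^(3t)sin(t) + 2c_1e^(3t)cos(t) + 2c_2e^(3t)sin(t) - c_2e^(3t)cos(t)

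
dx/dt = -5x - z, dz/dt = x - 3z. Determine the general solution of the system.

x(t) = c_1e^(-4t) + c_2te^(-4t) + 2c_2e^(-4t), z(t) = -c_1e^(-4t) - c_2te^(-4t) - 3c_2e^(-4t)

Coefficient matrix A = [[-5, -1], [1, -3]].
Characteristic polynomial det(A - λI) = λ^2 + 8λ + 16 = 0.
Single eigenvalue λ = -4 with algebraic multiplicity 2.
Eigenvector v = (1,-1); generalized eigenvector w with (A-λI)w=v is (2,-3).
General solution: e^(-4t)[c_1·v + c_2·(t·v + w)].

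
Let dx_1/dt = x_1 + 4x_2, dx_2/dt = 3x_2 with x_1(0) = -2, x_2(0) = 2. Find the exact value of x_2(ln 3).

A = [[1,4],[0,3]]; eigenvalues λ = 1, 3.
Eigenvectors: (1,0) for λ=1, (-2,-1) for λ=3.
From the initial condition, c_1 = -6, c_2 = -2.
x_2(ln 3) = (-6)(3^1)(0) + (-2)(3^3)(-1) = 54.

54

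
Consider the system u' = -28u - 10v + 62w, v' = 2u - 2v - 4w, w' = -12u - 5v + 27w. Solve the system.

Coefficient matrix A = [[-28, -10, 62], [2, -2, -4], [-12, -5, 27]].
det(A - λI) = 0 gives eigenvalues λ = 3, -2, -4.
For λ=3: eigenvector (2,0,1).
For λ=-2: eigenvector (2,1,1).
For λ=-4: eigenvector (3,-1,1).
General solution: K_1e^(3t)(2,0,1) + K_2e^(-2t)(2,1,1) + K_3e^(-4t)(3,-1,1).

u(t) = 2K_1e^(3t) + 2K_2e^(-2t) + 3K_3e^(-4t), v(t) = K_2e^(-2t) - K_3e^(-4t), w(t) = K_1e^(3t) + K_2e^(-2t) + K_3e^(-4t)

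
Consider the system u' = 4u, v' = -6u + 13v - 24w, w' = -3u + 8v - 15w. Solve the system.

Coefficient matrix A = [[4, 0, 0], [-6, 13, -24], [-3, 8, -15]].
det(A - λI) = 0 gives eigenvalues λ = 1, -3, 4.
For λ=1: eigenvector (0,2,1).
For λ=-3: eigenvector (0,-3,-2).
For λ=4: eigenvector (1,-2,-1).
General solution: C_1e^(t)(0,2,1) + C_2e^(-3t)(0,-3,-2) + C_3e^(4t)(1,-2,-1).

u(t) = C_3e^(4t), v(t) = 2C_1e^(t) - 3C_2e^(-3t) - 2C_3e^(4t), w(t) = C_1e^(t) - 2C_2e^(-3t) - C_3e^(4t)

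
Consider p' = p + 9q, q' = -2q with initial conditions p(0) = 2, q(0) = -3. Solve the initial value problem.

p(t) = -7e^(t) + 9e^(-2t), q(t) = -3e^(-2t)

Coefficient matrix A = [[1, 9], [0, -2]].
Characteristic polynomial det(A - λI) = λ^2 + λ - 2 = 0.
Eigenvalues λ = 1, -2.
For λ=1: (A-λI) row 1 is [0, 9], so an eigenvector is (-1, 0).
For λ=-2: (A-λI) row 1 is [3, 9], so an eigenvector is (3, -1).
General solution: K_1e^(t)(-1,0) + K_2e^(-2t)(3,-1).
Applying p(0)=2, q(0)=-3 gives K_1=7, K_2=3.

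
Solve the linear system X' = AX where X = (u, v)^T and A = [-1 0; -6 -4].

Coefficient matrix A = [[-1, 0], [-6, -4]].
Characteristic polynomial det(A - λI) = λ^2 + 5λ + 4 = 0.
Eigenvalues λ = -1, -4.
For λ=-1: (A-λI) row 2 is [-6, -3], so an eigenvector is (1, -2).
For λ=-4: (A-λI) row 1 is [3, 0], so an eigenvector is (0, 1).
General solution: C_1e^(-t)(1,-2) + C_2e^(-4t)(0,1).

u(t) = C_1e^(-t), v(t) = -2C_1e^(-t) + C_2e^(-4t)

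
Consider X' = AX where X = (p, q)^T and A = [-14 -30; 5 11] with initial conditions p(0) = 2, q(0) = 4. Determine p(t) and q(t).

Coefficient matrix A = [[-14, -30], [5, 11]].
Characteristic polynomial det(A - λI) = λ^2 + 3λ - 4 = 0.
Eigenvalues λ = -4, 1.
For λ=-4: (A-λI) row 1 is [-10, -30], so an eigenvector is (3, -1).
For λ=1: (A-λI) row 1 is [-15, -30], so an eigenvector is (-2, 1).
General solution: c_1e^(-4t)(3,-1) + c_2e^(t)(-2,1).
Applying p(0)=2, q(0)=4 gives c_1=10, c_2=14.

p(t) = -28e^(t) + 30e^(-4t), q(t) = 14e^(t) - 10e^(-4t)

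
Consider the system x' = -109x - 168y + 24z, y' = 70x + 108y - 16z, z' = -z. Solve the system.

x(t) = -3c_1e^(3t) - 8c_2e^(-4t) - 6c_3e^(-t), y(t) = 2c_1e^(3t) + 5c_2e^(-4t) + 4c_3e^(-t), z(t) = c_3e^(-t)

Coefficient matrix A = [[-109, -168, 24], [70, 108, -16], [0, 0, -1]].
det(A - λI) = 0 gives eigenvalues λ = 3, -4, -1.
For λ=3: eigenvector (-3,2,0).
For λ=-4: eigenvector (-8,5,0).
For λ=-1: eigenvector (-6,4,1).
General solution: c_1e^(3t)(-3,2,0) + c_2e^(-4t)(-8,5,0) + c_3e^(-t)(-6,4,1).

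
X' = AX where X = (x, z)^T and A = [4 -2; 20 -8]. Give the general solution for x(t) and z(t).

Coefficient matrix A = [[4, -2], [20, -8]].
Characteristic polynomial det(A - λI) = λ^2 + 4λ + 8 = 0.
Eigenvalues λ = -2 ± 2i (complex conjugate pair).
For λ=-2+2i: an eigenvector is (-1,-3) - i(0,-1) = (-1, -3 + i).
A real fundamental pair from Re and Im of e^((-2+2i)t)v: X_1 = e^(-2t)(cos(2t)·(-1,-3) + sin(2t)·(0,-1)), X_2 = e^(-2t)(sin(2t)·(-1,-3) - cos(2t)·(0,-1)).
General solution: K_1X_1 + K_2X_2.

x(t) = -K_1e^(-2t)cos(2t) - K_2e^(-2t)sin(2t), z(t) = -K_1e^(-2t)sin(2t) - 3K_1e^(-2t)cos(2t) - 3K_2e^(-2t)sin(2t) + K_2e^(-2t)cos(2t)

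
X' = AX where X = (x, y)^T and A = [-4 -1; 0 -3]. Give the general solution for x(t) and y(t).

x(t) = -c_1e^(-3t) + c_2e^(-4t), y(t) = c_1e^(-3t)

Coefficient matrix A = [[-4, -1], [0, -3]].
Characteristic polynomial det(A - λI) = λ^2 + 7λ + 12 = 0.
Eigenvalues λ = -3, -4.
For λ=-3: (A-λI) row 1 is [-1, -1], so an eigenvector is (-1, 1).
For λ=-4: (A-λI) row 1 is [0, -1], so an eigenvector is (1, 0).
General solution: c_1e^(-3t)(-1,1) + c_2e^(-4t)(1,0).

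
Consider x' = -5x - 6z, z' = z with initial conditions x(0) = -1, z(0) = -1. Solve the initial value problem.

Coefficient matrix A = [[-5, -6], [0, 1]].
Characteristic polynomial det(A - λI) = λ^2 + 4λ - 5 = 0.
Eigenvalues λ = 1, -5.
For λ=1: (A-λI) row 1 is [-6, -6], so an eigenvector is (1, -1).
For λ=-5: (A-λI) row 1 is [0, -6], so an eigenvector is (-1, 0).
General solution: K_1e^(t)(1,-1) + K_2e^(-5t)(-1,0).
Applying x(0)=-1, z(0)=-1 gives K_1=1, K_2=2.

x(t) = e^(t) - 2e^(-5t), z(t) = -e^(t)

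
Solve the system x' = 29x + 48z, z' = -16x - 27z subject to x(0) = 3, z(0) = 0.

Coefficient matrix A = [[29, 48], [-16, -27]].
Characteristic polynomial det(A - λI) = λ^2 - 2λ - 15 = 0.
Eigenvalues λ = -3, 5.
For λ=-3: (A-λI) row 1 is [32, 48], so an eigenvector is (3, -2).
For λ=5: (A-λI) row 1 is [24, 48], so an eigenvector is (-2, 1).
General solution: c_1e^(-3t)(3,-2) + c_2e^(5t)(-2,1).
Applying x(0)=3, z(0)=0 gives c_1=-3, c_2=-6.

x(t) = 12e^(5t) - 9e^(-3t), z(t) = -6e^(5t) + 6e^(-3t)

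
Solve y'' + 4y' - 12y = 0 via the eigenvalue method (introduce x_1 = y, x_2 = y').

y(t) = c_1e^(-6t) + c_2e^(2t)

Let x_1 = y, x_2 = y'. Then x_1' = x_2 and x_2' = 12x_1 - 4x_2.
A = [[0,1],[12,-4]]; det(A-λI) = λ^2 + 4λ - 12.
Eigenvalues λ = -6, 2 with eigenvectors (1,-6), (1,2).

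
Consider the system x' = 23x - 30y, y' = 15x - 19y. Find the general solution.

x(t) = -K_1e^(2t)sin(3t) - 3K_1e^(2t)cos(3t) - 3K_2e^(2t)sin(3t) + K_2e^(2t)cos(3t), y(t) = -K_1e^(2t)sin(3t) - 2K_1e^(2t)cos(3t) - 2K_2e^(2t)sin(3t) + K_2e^(2t)cos(3t)

Coefficient matrix A = [[23, -30], [15, -19]].
Characteristic polynomial det(A - λI) = λ^2 - 4λ + 13 = 0.
Eigenvalues λ = 2 ± 3i (complex conjugate pair).
For λ=2+3i: an eigenvector is (-3,-2) - i(-1,-1) = (-3 + i, -2 + i).
A real fundamental pair from Re and Im of e^((2+3i)t)v: X_1 = e^(2t)(cos(3t)·(-3,-2) + sin(3t)·(-1,-1)), X_2 = e^(2t)(sin(3t)·(-3,-2) - cos(3t)·(-1,-1)).
General solution: K_1X_1 + K_2X_2.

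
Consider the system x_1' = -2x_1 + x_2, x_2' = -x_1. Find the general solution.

Coefficient matrix A = [[-2, 1], [-1, 0]].
Characteristic polynomial det(A - λI) = λ^2 + 2λ + 1 = 0.
Single eigenvalue λ = -1 with algebraic multiplicity 2.
Eigenvector v = (-1,-1); generalized eigenvector w with (A-λI)w=v is (-1,-2).
General solution: e^(-t)[K_1·v + K_2·(t·v + w)].

x_1(t) = -K_1e^(-t) - K_2te^(-t) - K_2e^(-t), x_2(t) = -K_1e^(-t) - K_2te^(-t) - 2K_2e^(-t)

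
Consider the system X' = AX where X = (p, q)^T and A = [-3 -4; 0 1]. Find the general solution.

Coefficient matrix A = [[-3, -4], [0, 1]].
Characteristic polynomial det(A - λI) = λ^2 + 2λ - 3 = 0.
Eigenvalues λ = -3, 1.
For λ=-3: (A-λI) row 1 is [0, -4], so an eigenvector is (1, 0).
For λ=1: (A-λI) row 1 is [-4, -4], so an eigenvector is (1, -1).
General solution: K_1e^(-3t)(1,0) + K_2e^(t)(1,-1).

p(t) = K_1e^(-3t) + K_2e^(t), q(t) = -K_2e^(t)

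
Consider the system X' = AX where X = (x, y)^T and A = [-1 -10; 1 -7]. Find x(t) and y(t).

Coefficient matrix A = [[-1, -10], [1, -7]].
Characteristic polynomial det(A - λI) = λ^2 + 8λ + 17 = 0.
Eigenvalues λ = -4 ± i (complex conjugate pair).
For λ=-4+i: an eigenvector is (-3,-1) - i(1,0) = (-3 - i, -1).
A real fundamental pair from Re and Im of e^((-4+i)t)v: X_1 = e^(-4t)(cos(t)·(-3,-1) + sin(t)·(1,0)), X_2 = e^(-4t)(sin(t)·(-3,-1) - cos(t)·(1,0)).
General solution: K_1X_1 + K_2X_2.

x(t) = K_1e^(-4t)sin(t) - 3K_1e^(-4t)cos(t) - 3K_2e^(-4t)sin(t) - K_2e^(-4t)cos(t), y(t) = -K_1e^(-4t)cos(t) - K_2e^(-4t)sin(t)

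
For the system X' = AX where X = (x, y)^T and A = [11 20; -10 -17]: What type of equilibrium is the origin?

A = [[11,20],[-10,-17]]; det(A-λI) = λ^2 + 6λ + 13.
λ = -3 ± 2i: negative real part.

stable spiral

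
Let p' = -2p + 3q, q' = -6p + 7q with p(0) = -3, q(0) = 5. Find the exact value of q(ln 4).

A = [[-2,3],[-6,7]]; eigenvalues λ = 1, 4.
Eigenvectors: (1,1) for λ=1, (-1,-2) for λ=4.
From the initial condition, c_1 = -11, c_2 = -8.
q(ln 4) = (-11)(4^1)(1) + (-8)(4^4)(-2) = 4052.

4052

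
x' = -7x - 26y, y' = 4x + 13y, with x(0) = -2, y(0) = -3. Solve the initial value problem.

Coefficient matrix A = [[-7, -26], [4, 13]].
Characteristic polynomial det(A - λI) = λ^2 - 6λ + 13 = 0.
Eigenvalues λ = 3 ± 2i (complex conjugate pair).
For λ=3+2i: an eigenvector is (3,-1) - i(-2,1) = (3 + 2i, -1 - i).
A real fundamental pair from Re and Im of e^((3+2i)t)v: X_1 = e^(3t)(cos(2t)·(3,-1) + sin(2t)·(-2,1)), X_2 = e^(3t)(sin(2t)·(3,-1) - cos(2t)·(-2,1)).
General solution: C_1X_1 + C_2X_2.
Applying x(0)=-2, y(0)=-3 gives C_1=-8, C_2=11.

x(t) = 49e^(3t)sin(2t) - 2e^(3t)cos(2t), y(t) = -19e^(3t)sin(2t) - 3e^(3t)cos(2t)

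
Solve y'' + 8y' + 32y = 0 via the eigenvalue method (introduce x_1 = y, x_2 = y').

Let x_1 = y, x_2 = y'. Then x_1' = x_2 and x_2' = -32x_1 - 8x_2.
A = [[0,1],[-32,-8]]; det(A-λI) = λ^2 + 8λ + 32.
Eigenvalues λ = -4 ± 4i.

y(t) = K_1e^(-4t)cos(4t) + K_2e^(-4t)sin(4t)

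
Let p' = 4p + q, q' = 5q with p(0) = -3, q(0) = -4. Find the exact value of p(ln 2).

-112

A = [[4,1],[0,5]]; eigenvalues λ = 4, 5.
Eigenvectors: (1,0) for λ=4, (-1,-1) for λ=5.
From the initial condition, c_1 = 1, c_2 = 4.
p(ln 2) = (1)(2^4)(1) + (4)(2^5)(-1) = -112.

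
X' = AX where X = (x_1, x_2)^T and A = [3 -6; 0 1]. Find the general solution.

Coefficient matrix A = [[3, -6], [0, 1]].
Characteristic polynomial det(A - λI) = λ^2 - 4λ + 3 = 0.
Eigenvalues λ = 1, 3.
For λ=1: (A-λI) row 1 is [2, -6], so an eigenvector is (3, 1).
For λ=3: (A-λI) row 1 is [0, -6], so an eigenvector is (-1, 0).
General solution: C_1e^(t)(3,1) + C_2e^(3t)(-1,0).

x_1(t) = 3C_1e^(t) - C_2e^(3t), x_2(t) = C_1e^(t)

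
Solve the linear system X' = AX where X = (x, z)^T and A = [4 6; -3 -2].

x(t) = -c_1e^(t)sin(3t) + c_1e^(t)cos(3t) + c_2e^(t)sin(3t) + c_2e^(t)cos(3t), z(t) = -c_1e^(t)cos(3t) - c_2e^(t)sin(3t)

Coefficient matrix A = [[4, 6], [-3, -2]].
Characteristic polynomial det(A - λI) = λ^2 - 2λ + 10 = 0.
Eigenvalues λ = 1 ± 3i (complex conjugate pair).
For λ=1+3i: an eigenvector is (1,-1) - i(-1,0) = (1 + i, -1).
A real fundamental pair from Re and Im of e^((1+3i)t)v: X_1 = e^(t)(cos(3t)·(1,-1) + sin(3t)·(-1,0)), X_2 = e^(t)(sin(3t)·(1,-1) - cos(3t)·(-1,0)).
General solution: c_1X_1 + c_2X_2.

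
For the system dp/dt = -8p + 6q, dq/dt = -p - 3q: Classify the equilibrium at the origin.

stable node

A = [[-8,6],[-1,-3]]; det(A-λI) = λ^2 + 11λ + 30.
λ = -6, -5: both negative.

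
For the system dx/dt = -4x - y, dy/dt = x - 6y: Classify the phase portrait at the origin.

stable improper node

A = [[-4,-1],[1,-6]]; det(A-λI) = λ^2 + 10λ + 25.
repeated λ = -5 with a single eigenvector.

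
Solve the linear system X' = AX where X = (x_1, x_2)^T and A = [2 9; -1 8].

x_1(t) = -3c_1e^(5t) - 3c_2te^(5t) + c_2e^(5t), x_2(t) = -c_1e^(5t) - c_2te^(5t)

Coefficient matrix A = [[2, 9], [-1, 8]].
Characteristic polynomial det(A - λI) = λ^2 - 10λ + 25 = 0.
Single eigenvalue λ = 5 with algebraic multiplicity 2.
Eigenvector v = (-3,-1); generalized eigenvector w with (A-λI)w=v is (1,0).
General solution: e^(5t)[c_1·v + c_2·(t·v + w)].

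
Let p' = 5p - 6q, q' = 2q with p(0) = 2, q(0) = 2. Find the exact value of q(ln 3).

18

A = [[5,-6],[0,2]]; eigenvalues λ = 2, 5.
Eigenvectors: (2,1) for λ=2, (1,0) for λ=5.
From the initial condition, c_1 = 2, c_2 = -2.
q(ln 3) = (2)(3^2)(1) + (-2)(3^5)(0) = 18.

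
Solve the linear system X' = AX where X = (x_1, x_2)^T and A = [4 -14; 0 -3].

Coefficient matrix A = [[4, -14], [0, -3]].
Characteristic polynomial det(A - λI) = λ^2 - λ - 12 = 0.
Eigenvalues λ = -3, 4.
For λ=-3: (A-λI) row 1 is [7, -14], so an eigenvector is (2, 1).
For λ=4: (A-λI) row 1 is [0, -14], so an eigenvector is (1, 0).
General solution: c_1e^(-3t)(2,1) + c_2e^(4t)(1,0).

x_1(t) = 2c_1e^(-3t) + c_2e^(4t), x_2(t) = c_1e^(-3t)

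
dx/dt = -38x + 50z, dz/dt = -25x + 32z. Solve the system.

Coefficient matrix A = [[-38, 50], [-25, 32]].
Characteristic polynomial det(A - λI) = λ^2 + 6λ + 34 = 0.
Eigenvalues λ = -3 ± 5i (complex conjugate pair).
For λ=-3+5i: an eigenvector is (-3,-2) - i(1,1) = (-3 - i, -2 - i).
A real fundamental pair from Re and Im of e^((-3+5i)t)v: X_1 = e^(-3t)(cos(5t)·(-3,-2) + sin(5t)·(1,1)), X_2 = e^(-3t)(sin(5t)·(-3,-2) - cos(5t)·(1,1)).
General solution: c_1X_1 + c_2X_2.

x(t) = c_1e^(-3t)sin(5t) - 3c_1e^(-3t)cos(5t) - 3c_2e^(-3t)sin(5t) - c_2e^(-3t)cos(5t), z(t) = c_1e^(-3t)sin(5t) - 2c_1e^(-3t)cos(5t) - 2c_2e^(-3t)sin(5t) - c_2e^(-3t)cos(5t)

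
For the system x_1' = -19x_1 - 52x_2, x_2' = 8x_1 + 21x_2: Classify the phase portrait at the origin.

unstable spiral

A = [[-19,-52],[8,21]]; det(A-λI) = λ^2 - 2λ + 17.
λ = 1 ± 4i: positive real part.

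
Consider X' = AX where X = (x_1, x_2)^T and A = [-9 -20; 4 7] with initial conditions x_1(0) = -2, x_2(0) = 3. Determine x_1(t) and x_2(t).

x_1(t) = -11e^(-t)sin(4t) - 2e^(-t)cos(4t), x_2(t) = 4e^(-t)sin(4t) + 3e^(-t)cos(4t)

Coefficient matrix A = [[-9, -20], [4, 7]].
Characteristic polynomial det(A - λI) = λ^2 + 2λ + 17 = 0.
Eigenvalues λ = -1 ± 4i (complex conjugate pair).
For λ=-1+4i: an eigenvector is (2,-1) - i(1,0) = (2 - i, -1).
A real fundamental pair from Re and Im of e^((-1+4i)t)v: X_1 = e^(-t)(cos(4t)·(2,-1) + sin(4t)·(1,0)), X_2 = e^(-t)(sin(4t)·(2,-1) - cos(4t)·(1,0)).
General solution: c_1X_1 + c_2X_2.
Applying x_1(0)=-2, x_2(0)=3 gives c_1=-3, c_2=-4.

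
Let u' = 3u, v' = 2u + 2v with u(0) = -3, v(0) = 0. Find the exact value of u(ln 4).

A = [[3,0],[2,2]]; eigenvalues λ = 3, 2.
Eigenvectors: (-1,-2) for λ=3, (0,-1) for λ=2.
From the initial condition, c_1 = 3, c_2 = -6.
u(ln 4) = (3)(4^3)(-1) + (-6)(4^2)(0) = -192.

-192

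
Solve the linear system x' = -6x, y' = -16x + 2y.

x(t) = -C_2e^(-6t), y(t) = -C_1e^(2t) - 2C_2e^(-6t)

Coefficient matrix A = [[-6, 0], [-16, 2]].
Characteristic polynomial det(A - λI) = λ^2 + 4λ - 12 = 0.
Eigenvalues λ = 2, -6.
For λ=2: (A-λI) row 1 is [-8, 0], so an eigenvector is (0, -1).
For λ=-6: (A-λI) row 2 is [-16, 8], so an eigenvector is (-1, -2).
General solution: C_1e^(2t)(0,-1) + C_2e^(-6t)(-1,-2).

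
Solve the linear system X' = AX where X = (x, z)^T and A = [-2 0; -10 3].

x(t) = c_1e^(-2t), z(t) = 2c_1e^(-2t) + c_2e^(3t)

Coefficient matrix A = [[-2, 0], [-10, 3]].
Characteristic polynomial det(A - λI) = λ^2 - λ - 6 = 0.
Eigenvalues λ = -2, 3.
For λ=-2: (A-λI) row 2 is [-10, 5], so an eigenvector is (1, 2).
For λ=3: (A-λI) row 1 is [-5, 0], so an eigenvector is (0, 1).
General solution: c_1e^(-2t)(1,2) + c_2e^(3t)(0,1).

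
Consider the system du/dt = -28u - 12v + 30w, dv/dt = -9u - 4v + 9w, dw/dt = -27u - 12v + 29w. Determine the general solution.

Coefficient matrix A = [[-28, -12, 30], [-9, -4, 9], [-27, -12, 29]].
det(A - λI) = 0 gives eigenvalues λ = -1, -4, 2.
For λ=-1: eigenvector (2,3,3).
For λ=-4: eigenvector (2,1,2).
For λ=2: eigenvector (1,0,1).
General solution: c_1e^(-t)(2,3,3) + c_2e^(-4t)(2,1,2) + c_3e^(2t)(1,0,1).

u(t) = 2c_1e^(-t) + 2c_2e^(-4t) + c_3e^(2t), v(t) = 3c_1e^(-t) + c_2e^(-4t), w(t) = 3c_1e^(-t) + 2c_2e^(-4t) + c_3e^(2t)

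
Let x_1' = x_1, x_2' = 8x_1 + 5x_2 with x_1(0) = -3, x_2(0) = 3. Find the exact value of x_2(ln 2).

-84

A = [[1,0],[8,5]]; eigenvalues λ = 5, 1.
Eigenvectors: (0,-1) for λ=5, (-1,2) for λ=1.
From the initial condition, c_1 = 3, c_2 = 3.
x_2(ln 2) = (3)(2^5)(-1) + (3)(2^1)(2) = -84.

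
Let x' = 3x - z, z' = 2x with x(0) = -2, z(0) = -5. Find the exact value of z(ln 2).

A = [[3,-1],[2,0]]; eigenvalues λ = 1, 2.
Eigenvectors: (-1,-2) for λ=1, (1,1) for λ=2.
From the initial condition, c_1 = 3, c_2 = 1.
z(ln 2) = (3)(2^1)(-2) + (1)(2^2)(1) = -8.

-8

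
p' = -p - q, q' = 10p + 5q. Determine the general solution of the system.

p(t) = C_1e^(2t)cos(t) + C_2e^(2t)sin(t), q(t) = C_1e^(2t)sin(t) - 3C_1e^(2t)cos(t) - 3C_2e^(2t)sin(t) - C_2e^(2t)cos(t)

Coefficient matrix A = [[-1, -1], [10, 5]].
Characteristic polynomial det(A - λI) = λ^2 - 4λ + 5 = 0.
Eigenvalues λ = 2 ± i (complex conjugate pair).
For λ=2+i: an eigenvector is (1,-3) - i(0,1) = (1, -3 - i).
A real fundamental pair from Re and Im of e^((2+i)t)v: X_1 = e^(2t)(cos(t)·(1,-3) + sin(t)·(0,1)), X_2 = e^(2t)(sin(t)·(1,-3) - cos(t)·(0,1)).
General solution: C_1X_1 + C_2X_2.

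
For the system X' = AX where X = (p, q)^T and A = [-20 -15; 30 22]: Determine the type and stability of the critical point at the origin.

unstable spiral

A = [[-20,-15],[30,22]]; det(A-λI) = λ^2 - 2λ + 10.
λ = 1 ± 3i: positive real part.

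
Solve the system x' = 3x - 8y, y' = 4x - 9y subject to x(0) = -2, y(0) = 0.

x(t) = -4e^(-t) + 2e^(-5t), y(t) = -2e^(-t) + 2e^(-5t)

Coefficient matrix A = [[3, -8], [4, -9]].
Characteristic polynomial det(A - λI) = λ^2 + 6λ + 5 = 0.
Eigenvalues λ = -5, -1.
For λ=-5: (A-λI) row 1 is [8, -8], so an eigenvector is (-1, -1).
For λ=-1: (A-λI) row 1 is [4, -8], so an eigenvector is (2, 1).
General solution: C_1e^(-5t)(-1,-1) + C_2e^(-t)(2,1).
Applying x(0)=-2, y(0)=0 gives C_1=-2, C_2=-2.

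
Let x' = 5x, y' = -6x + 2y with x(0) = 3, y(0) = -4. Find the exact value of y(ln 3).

A = [[5,0],[-6,2]]; eigenvalues λ = 5, 2.
Eigenvectors: (1,-2) for λ=5, (0,1) for λ=2.
From the initial condition, c_1 = 3, c_2 = 2.
y(ln 3) = (3)(3^5)(-2) + (2)(3^2)(1) = -1440.

-1440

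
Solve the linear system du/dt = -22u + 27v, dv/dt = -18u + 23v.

u(t) = 3c_1e^(-4t) + c_2e^(5t), v(t) = 2c_1e^(-4t) + c_2e^(5t)

Coefficient matrix A = [[-22, 27], [-18, 23]].
Characteristic polynomial det(A - λI) = λ^2 - λ - 20 = 0.
Eigenvalues λ = -4, 5.
For λ=-4: (A-λI) row 1 is [-18, 27], so an eigenvector is (3, 2).
For λ=5: (A-λI) row 1 is [-27, 27], so an eigenvector is (1, 1).
General solution: c_1e^(-4t)(3,2) + c_2e^(5t)(1,1).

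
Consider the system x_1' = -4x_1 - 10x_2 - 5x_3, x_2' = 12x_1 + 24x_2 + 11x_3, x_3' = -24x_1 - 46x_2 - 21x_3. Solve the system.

x_1(t) = c_1e^(-4t) - c_2e^(t), x_2(t) = -2c_1e^(-4t) + c_2e^(t) + c_3e^(2t), x_3(t) = 4c_1e^(-4t) - c_2e^(t) - 2c_3e^(2t)

Coefficient matrix A = [[-4, -10, -5], [12, 24, 11], [-24, -46, -21]].
det(A - λI) = 0 gives eigenvalues λ = -4, 1, 2.
For λ=-4: eigenvector (1,-2,4).
For λ=1: eigenvector (-1,1,-1).
For λ=2: eigenvector (0,1,-2).
General solution: c_1e^(-4t)(1,-2,4) + c_2e^(t)(-1,1,-1) + c_3e^(2t)(0,1,-2).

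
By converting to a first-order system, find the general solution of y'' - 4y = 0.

y(t) = C_1e^(2t) + C_2e^(-2t)

Let x_1 = y, x_2 = y'. Then x_1' = x_2 and x_2' = 4x_1.
A = [[0,1],[4,0]]; det(A-λI) = λ^2 - 4.
Eigenvalues λ = 2, -2 with eigenvectors (1,2), (1,-2).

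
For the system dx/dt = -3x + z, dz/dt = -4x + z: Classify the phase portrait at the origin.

A = [[-3,1],[-4,1]]; det(A-λI) = λ^2 + 2λ + 1.
repeated λ = -1 with a single eigenvector.

stable improper node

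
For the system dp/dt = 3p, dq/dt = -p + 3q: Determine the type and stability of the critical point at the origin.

A = [[3,0],[-1,3]]; det(A-λI) = λ^2 - 6λ + 9.
repeated λ = 3 with a single eigenvector.

unstable improper node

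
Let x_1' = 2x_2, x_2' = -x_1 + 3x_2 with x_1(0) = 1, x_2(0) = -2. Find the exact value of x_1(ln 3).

-27

A = [[0,2],[-1,3]]; eigenvalues λ = 1, 2.
Eigenvectors: (-2,-1) for λ=1, (1,1) for λ=2.
From the initial condition, c_1 = -3, c_2 = -5.
x_1(ln 3) = (-3)(3^1)(-2) + (-5)(3^2)(1) = -27.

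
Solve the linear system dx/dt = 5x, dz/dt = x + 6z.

Coefficient matrix A = [[5, 0], [1, 6]].
Characteristic polynomial det(A - λI) = λ^2 - 11λ + 30 = 0.
Eigenvalues λ = 5, 6.
For λ=5: (A-λI) row 2 is [1, 1], so an eigenvector is (-1, 1).
For λ=6: (A-λI) row 1 is [-1, 0], so an eigenvector is (0, 1).
General solution: C_1e^(5t)(-1,1) + C_2e^(6t)(0,1).

x(t) = -C_1e^(5t), z(t) = C_1e^(5t) + C_2e^(6t)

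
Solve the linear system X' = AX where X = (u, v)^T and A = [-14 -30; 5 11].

u(t) = -3c_1e^(-4t) + 2c_2e^(t), v(t) = c_1e^(-4t) - c_2e^(t)

Coefficient matrix A = [[-14, -30], [5, 11]].
Characteristic polynomial det(A - λI) = λ^2 + 3λ - 4 = 0.
Eigenvalues λ = -4, 1.
For λ=-4: (A-λI) row 1 is [-10, -30], so an eigenvector is (-3, 1).
For λ=1: (A-λI) row 1 is [-15, -30], so an eigenvector is (2, -1).
General solution: c_1e^(-4t)(-3,1) + c_2e^(t)(2,-1).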